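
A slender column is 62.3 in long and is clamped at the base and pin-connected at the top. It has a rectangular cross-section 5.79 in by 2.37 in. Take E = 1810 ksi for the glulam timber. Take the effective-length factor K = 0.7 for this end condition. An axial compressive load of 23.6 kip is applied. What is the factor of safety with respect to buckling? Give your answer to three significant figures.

Buckling occurs about the weak axis: I_min = h·b³/12 with b = 2.37 in (the shorter side).
I_min = 5.79×2.37³/12 = 6.423 in⁴
Effective length L_e = K·L = 0.7 × 62.3 = 43.61 in
P_cr = π²EI / L_e² = π² × 1810×10³ × 6.423 / 43.61² = 6.033×10^4 lb
Factor of safety n = P_cr / P = 60.332 / 23.6 = 2.56

n ≈ 2.56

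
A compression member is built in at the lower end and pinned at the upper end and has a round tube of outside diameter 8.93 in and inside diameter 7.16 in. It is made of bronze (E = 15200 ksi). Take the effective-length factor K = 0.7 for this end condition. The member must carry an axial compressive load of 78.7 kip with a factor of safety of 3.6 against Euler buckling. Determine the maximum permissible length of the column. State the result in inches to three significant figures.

d_o = 8.93 in, d_i = 7.16 in
I = π(d_o⁴ − d_i⁴)/64 = π(8.93⁴ − 7.160⁴)/64 = 183.1 in⁴
Required critical load P_cr = n·P = 3.6 × 78.7 = 283.3 kip = 2.833×10^5 lb
From P_cr = π²EI/(K·L)²:  L = (1/K)·√(π²EI/P_cr) = (1/0.7)·√(π²×1.52×10^7×183.1/2.833×10^5)
L = 445 in

L_max ≈ 445 in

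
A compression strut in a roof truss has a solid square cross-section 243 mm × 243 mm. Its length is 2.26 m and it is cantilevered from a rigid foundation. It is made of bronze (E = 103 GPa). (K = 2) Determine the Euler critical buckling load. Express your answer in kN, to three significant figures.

I = a⁴/12 = 243⁴/12 = 2.906×10^8 mm⁴
I = 2.906×10^8 mm⁴ = 2.906×10^-4 m⁴
Effective length L_e = K·L = 2 × 2.26 = 4.520 m
P_cr = π²EI / L_e² = π² × 103×10⁹ × 2.906×10^-4 / 4.520² = 1.446×10^7 N

P_cr ≈ 14500 kN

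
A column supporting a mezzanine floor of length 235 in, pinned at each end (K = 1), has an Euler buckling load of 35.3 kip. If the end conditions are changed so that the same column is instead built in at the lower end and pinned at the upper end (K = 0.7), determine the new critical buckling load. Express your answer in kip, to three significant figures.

P_cr ≈ 72.0 kip

P_cr ∝ 1/K², so P_cr,new = P_cr,old × (K_old/K_new)² = 35.3 × (1/0.7)²
= 35.3 × 2.041 = 72.0 kip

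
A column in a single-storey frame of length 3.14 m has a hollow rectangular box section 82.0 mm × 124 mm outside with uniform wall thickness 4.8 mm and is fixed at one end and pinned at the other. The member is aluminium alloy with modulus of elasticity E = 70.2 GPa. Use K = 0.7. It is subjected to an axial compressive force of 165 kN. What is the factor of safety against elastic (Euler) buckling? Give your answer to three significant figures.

Inner dimensions: h_i = 124 − 2×4.8 = 114.4 mm, b_i = 82.0 − 2×4.8 = 72.40 mm
Weak-axis I_min = (h_o·b_o³ − h_i·b_i³)/12 with b_o = 82.0, b_i = 72.40 mm (shorter outer/inner sides).
I_min = (124×82.0³ − 114.4×72.40³)/12 = 2.080×10^6 mm⁴
I = 2.080×10^6 mm⁴ = 2.080×10^-6 m⁴
Effective length L_e = K·L = 0.7 × 3.14 = 2.198 m
P_cr = π²EI / L_e² = π² × 70.2×10⁹ × 2.080×10^-6 / 2.198² = 2.982×10^5 N
Factor of safety n = P_cr / P = 298.23 / 165 = 1.81

n ≈ 1.81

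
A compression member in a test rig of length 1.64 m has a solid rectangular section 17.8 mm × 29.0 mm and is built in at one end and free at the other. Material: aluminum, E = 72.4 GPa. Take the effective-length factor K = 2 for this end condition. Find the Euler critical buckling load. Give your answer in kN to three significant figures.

P_cr ≈ 0.905 kN

Buckling occurs about the weak axis: I_min = h·b³/12 with b = 17.8 mm (the shorter side).
I_min = 29.0×17.8³/12 = 1.363×10^4 mm⁴
I = 1.363×10^4 mm⁴ = 1.363×10^-8 m⁴
Effective length L_e = K·L = 2 × 1.64 = 3.280 m
P_cr = π²EI / L_e² = π² × 72.4×10⁹ × 1.363×10^-8 / 3.280² = 905.2 N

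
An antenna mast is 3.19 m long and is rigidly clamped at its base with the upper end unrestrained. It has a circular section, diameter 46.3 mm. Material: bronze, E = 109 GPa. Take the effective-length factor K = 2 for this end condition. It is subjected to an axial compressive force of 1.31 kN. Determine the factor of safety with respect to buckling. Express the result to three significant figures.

I = πd⁴/64 = π×46.3⁴/64 = 2.256×10^5 mm⁴
I = 2.256×10^5 mm⁴ = 2.256×10^-7 m⁴
Effective length L_e = K·L = 2 × 3.19 = 6.380 m
P_cr = π²EI / L_e² = π² × 109×10⁹ × 2.256×10^-7 / 6.380² = 5.962×10^3 N
Factor of safety n = P_cr / P = 5.9618 / 1.31 = 4.55

n ≈ 4.55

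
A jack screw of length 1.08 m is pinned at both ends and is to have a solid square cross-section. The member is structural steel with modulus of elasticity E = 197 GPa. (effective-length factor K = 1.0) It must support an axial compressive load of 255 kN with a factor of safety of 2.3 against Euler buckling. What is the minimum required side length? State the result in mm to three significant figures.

Required P_cr = n·P = 2.3 × 255 = 586.5 kN
L_e = K·L = 1 × 1.08 = 1.080 m
Required I = P_cr·L_e²/(π²E) = 5.865×10^5 × 1.080² / (π² × 1.97×10^11) = 3.518×10^-7 m⁴
I_req = 3.518×10^5 mm⁴
Solid square: I = a⁴/12  ⇒  a = (12I)^(1/4) = (12×3.518×10^5)^(1/4) = 45.3 mm

a ≈ 45.3 mm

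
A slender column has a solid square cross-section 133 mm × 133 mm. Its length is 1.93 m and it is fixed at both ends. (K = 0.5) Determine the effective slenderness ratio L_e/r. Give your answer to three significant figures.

For a square r = a/√12 = 133/√12 = 38.39 mm
L_e = K·L = 0.5 × 1.93 m = 0.9650 m = 965.00 mm
λ = L_e / r_min = 965.00 / 38.39 = 25.1

λ ≈ 25.1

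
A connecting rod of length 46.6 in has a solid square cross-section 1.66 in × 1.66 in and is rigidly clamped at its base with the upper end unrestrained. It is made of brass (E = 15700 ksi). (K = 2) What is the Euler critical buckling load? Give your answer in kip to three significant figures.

P_cr ≈ 11.3 kip

I = a⁴/12 = 1.66⁴/12 = 0.6328 in⁴
Effective length L_e = K·L = 2 × 46.6 = 93.20 in
P_cr = π²EI / L_e² = π² × 15700×10³ × 0.6328 / 93.20² = 1.129×10^4 lb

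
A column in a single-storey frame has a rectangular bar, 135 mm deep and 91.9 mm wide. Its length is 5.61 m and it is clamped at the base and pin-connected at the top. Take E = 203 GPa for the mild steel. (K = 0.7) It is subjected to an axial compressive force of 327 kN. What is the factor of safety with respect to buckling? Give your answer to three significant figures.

Buckling occurs about the weak axis: I_min = h·b³/12 with b = 91.9 mm (the shorter side).
I_min = 135×91.9³/12 = 8.732×10^6 mm⁴
I = 8.732×10^6 mm⁴ = 8.732×10^-6 m⁴
Effective length L_e = K·L = 0.7 × 5.61 = 3.927 m
P_cr = π²EI / L_e² = π² × 203×10⁹ × 8.732×10^-6 / 3.927² = 1.134×10^6 N
Factor of safety n = P_cr / P = 1134.4 / 327 = 3.47

n ≈ 3.47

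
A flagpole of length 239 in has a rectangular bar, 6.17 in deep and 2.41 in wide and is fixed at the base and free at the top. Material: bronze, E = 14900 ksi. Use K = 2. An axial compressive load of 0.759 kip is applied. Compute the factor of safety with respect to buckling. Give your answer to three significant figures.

n ≈ 6.10

Buckling occurs about the weak axis: I_min = h·b³/12 with b = 2.41 in (the shorter side).
I_min = 6.17×2.41³/12 = 7.197 in⁴
Effective length L_e = K·L = 2 × 239 = 478.0 in
P_cr = π²EI / L_e² = π² × 14900×10³ × 7.197 / 478.0² = 4.632×10^3 lb
Factor of safety n = P_cr / P = 4.6322 / 0.759 = 6.10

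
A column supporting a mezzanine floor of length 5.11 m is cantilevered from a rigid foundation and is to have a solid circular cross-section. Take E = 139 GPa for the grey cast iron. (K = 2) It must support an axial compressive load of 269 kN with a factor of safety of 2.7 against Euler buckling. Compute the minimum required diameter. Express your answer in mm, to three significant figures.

Required P_cr = n·P = 2.7 × 269 = 726.3 kN
L_e = K·L = 2 × 5.11 = 10.22 m
Required I = P_cr·L_e²/(π²E) = 7.263×10^5 × 10.22² / (π² × 1.39×10^11) = 5.530×10^-5 m⁴
I_req = 5.530×10^7 mm⁴
Solid circle: I = πd⁴/64  ⇒  d = (64I/π)^(1/4) = (64×5.530×10^7/π)^(1/4) = 183 mm

d ≈ 183 mm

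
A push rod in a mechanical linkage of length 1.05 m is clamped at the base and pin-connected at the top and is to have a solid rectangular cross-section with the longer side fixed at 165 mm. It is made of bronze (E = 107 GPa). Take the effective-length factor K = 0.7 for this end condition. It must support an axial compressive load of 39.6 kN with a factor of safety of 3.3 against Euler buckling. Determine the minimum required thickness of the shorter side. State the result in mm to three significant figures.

Required P_cr = n·P = 3.3 × 39.6 = 130.7 kN
L_e = K·L = 0.7 × 1.05 = 0.7350 m
Required I = P_cr·L_e²/(π²E) = 1.307×10^5 × 0.7350² / (π² × 1.07×10^11) = 6.685×10^-8 m⁴
I_req = 6.685×10^4 mm⁴
Rectangle, weak axis: I_min = h·b³/12 with h = 165 mm fixed  ⇒  b = (12I/h)^(1/3) = 16.9 mm

b ≈ 16.9 mm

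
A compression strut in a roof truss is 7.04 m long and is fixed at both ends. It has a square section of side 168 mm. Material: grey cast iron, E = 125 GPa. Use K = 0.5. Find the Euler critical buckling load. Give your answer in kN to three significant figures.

P_cr ≈ 6610 kN

I = a⁴/12 = 168⁴/12 = 6.638×10^7 mm⁴
I = 6.638×10^7 mm⁴ = 6.638×10^-5 m⁴
Effective length L_e = K·L = 0.5 × 7.04 = 3.520 m
P_cr = π²EI / L_e² = π² × 125×10⁹ × 6.638×10^-5 / 3.520² = 6.610×10^6 N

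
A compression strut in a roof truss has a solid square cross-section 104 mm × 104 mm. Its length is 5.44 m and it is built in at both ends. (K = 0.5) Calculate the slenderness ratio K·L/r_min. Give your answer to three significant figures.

λ ≈ 90.6

I = a⁴/12 = 104⁴/12 = 9.749×10^6 mm⁴
A = 1.082×10^4 mm²;  r_min = √(I/A) = √(9.749×10^6/1.082×10^4) = 30.02 mm
L_e = K·L = 0.5 × 5.44 m = 2.720 m = 2720.0 mm
λ = L_e / r_min = 2720.0 / 30.02 = 90.6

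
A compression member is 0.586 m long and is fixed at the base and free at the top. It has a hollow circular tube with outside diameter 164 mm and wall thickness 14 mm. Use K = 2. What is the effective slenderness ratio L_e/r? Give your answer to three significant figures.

Inner diameter d_i = 164 − 2×14 = 136.0 mm
I = π(d_o⁴ − d_i⁴)/64 = π(164⁴ − 136.0⁴)/64 = 1.872×10^7 mm⁴
A = 6.597×10^3 mm²;  r_min = √(I/A) = √(1.872×10^7/6.597×10^3) = 53.26 mm
L_e = K·L = 2 × 0.586 m = 1.172 m = 1172.0 mm
λ = L_e / r_min = 1172.0 / 53.26 = 22.0

λ ≈ 22.0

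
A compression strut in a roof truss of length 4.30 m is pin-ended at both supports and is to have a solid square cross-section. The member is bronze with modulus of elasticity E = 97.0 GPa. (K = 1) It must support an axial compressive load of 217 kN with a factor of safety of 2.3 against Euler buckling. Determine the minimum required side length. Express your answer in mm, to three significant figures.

Required P_cr = n·P = 2.3 × 217 = 499.1 kN
L_e = K·L = 1 × 4.30 = 4.300 m
Required I = P_cr·L_e²/(π²E) = 4.991×10^5 × 4.300² / (π² × 9.70×10^10) = 9.639×10^-6 m⁴
I_req = 9.639×10^6 mm⁴
Solid square: I = a⁴/12  ⇒  a = (12I)^(1/4) = (12×9.639×10^6)^(1/4) = 104 mm

a ≈ 104 mm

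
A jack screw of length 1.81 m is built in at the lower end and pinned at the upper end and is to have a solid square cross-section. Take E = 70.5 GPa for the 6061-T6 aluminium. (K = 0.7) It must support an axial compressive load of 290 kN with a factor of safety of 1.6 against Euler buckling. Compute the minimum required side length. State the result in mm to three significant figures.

a ≈ 59.9 mm

Required P_cr = n·P = 1.6 × 290 = 464.0 kN
L_e = K·L = 0.7 × 1.81 = 1.267 m
Required I = P_cr·L_e²/(π²E) = 4.640×10^5 × 1.267² / (π² × 7.05×10^10) = 1.070×10^-6 m⁴
I_req = 1.070×10^6 mm⁴
Solid square: I = a⁴/12  ⇒  a = (12I)^(1/4) = (12×1.070×10^6)^(1/4) = 59.9 mm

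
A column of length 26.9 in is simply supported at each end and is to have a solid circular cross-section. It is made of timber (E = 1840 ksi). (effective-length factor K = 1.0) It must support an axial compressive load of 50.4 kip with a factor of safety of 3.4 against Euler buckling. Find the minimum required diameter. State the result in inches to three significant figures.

Required P_cr = n·P = 3.4 × 50.4 = 171.4 kip
L_e = K·L = 1 × 26.9 = 26.90 in
Required I = P_cr·L_e²/(π²E) = 1.714×10^5 × 26.90² / (π² × 1.84×10^6) = 6.828 in⁴
Solid circle: I = πd⁴/64  ⇒  d = (64I/π)^(1/4) = (64×6.828/π)^(1/4) = 3.43 in

d ≈ 3.43 in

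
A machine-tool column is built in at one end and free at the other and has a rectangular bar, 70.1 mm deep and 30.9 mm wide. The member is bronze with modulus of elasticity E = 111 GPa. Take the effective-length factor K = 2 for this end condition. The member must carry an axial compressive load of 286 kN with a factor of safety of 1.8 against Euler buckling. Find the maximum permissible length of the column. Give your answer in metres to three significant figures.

Buckling occurs about the weak axis: I_min = h·b³/12 with b = 30.9 mm (the shorter side).
I_min = 70.1×30.9³/12 = 1.724×10^5 mm⁴
I = 1.724×10^-7 m⁴
Required critical load P_cr = n·P = 1.8 × 286 = 514.8 kN = 5.148×10^5 N
From P_cr = π²EI/(K·L)²:  L = (1/K)·√(π²EI/P_cr) = (1/2)·√(π²×1.11×10^11×1.724×10^-7/5.148×10^5)
L = 0.303 m

L_max ≈ 0.303 m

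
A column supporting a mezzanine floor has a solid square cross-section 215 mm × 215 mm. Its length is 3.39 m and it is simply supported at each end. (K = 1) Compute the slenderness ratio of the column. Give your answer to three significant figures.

λ ≈ 54.6

For a square r = a/√12 = 215/√12 = 62.07 mm
L_e = K·L = 1 × 3.39 m = 3.390 m = 3390.0 mm
λ = L_e / r_min = 3390.0 / 62.07 = 54.6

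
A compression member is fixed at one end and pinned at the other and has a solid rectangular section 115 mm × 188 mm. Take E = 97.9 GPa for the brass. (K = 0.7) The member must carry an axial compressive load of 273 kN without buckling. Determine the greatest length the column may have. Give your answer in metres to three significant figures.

L_max ≈ 13.1 m

Buckling occurs about the weak axis: I_min = h·b³/12 with b = 115 mm (the shorter side).
I_min = 188×115³/12 = 2.383×10^7 mm⁴
I = 2.383×10^-5 m⁴
At the buckling limit P_cr = P = 2.730×10^5 N
From P_cr = π²EI/(K·L)²:  L = (1/K)·√(π²EI/P_cr) = (1/0.7)·√(π²×9.79×10^10×2.383×10^-5/2.730×10^5)
L = 13.1 m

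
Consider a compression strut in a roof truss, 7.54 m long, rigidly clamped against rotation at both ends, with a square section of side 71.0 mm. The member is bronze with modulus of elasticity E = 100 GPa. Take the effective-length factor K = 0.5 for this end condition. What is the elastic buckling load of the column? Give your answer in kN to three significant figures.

I = a⁴/12 = 71.0⁴/12 = 2.118×10^6 mm⁴
I = 2.118×10^6 mm⁴ = 2.118×10^-6 m⁴
Effective length L_e = K·L = 0.5 × 7.54 = 3.770 m
P_cr = π²EI / L_e² = π² × 100×10⁹ × 2.118×10^-6 / 3.770² = 1.471×10^5 N

P_cr ≈ 147 kN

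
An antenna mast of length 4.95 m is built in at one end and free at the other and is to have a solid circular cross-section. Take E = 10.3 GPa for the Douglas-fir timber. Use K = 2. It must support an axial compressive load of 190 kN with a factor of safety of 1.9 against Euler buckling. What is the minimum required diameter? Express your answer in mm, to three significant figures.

d ≈ 290 mm

Required P_cr = n·P = 1.9 × 190 = 361.0 kN
L_e = K·L = 2 × 4.95 = 9.900 m
Required I = P_cr·L_e²/(π²E) = 3.610×10^5 × 9.900² / (π² × 1.03×10^10) = 3.480×10^-4 m⁴
I_req = 3.480×10^8 mm⁴
Solid circle: I = πd⁴/64  ⇒  d = (64I/π)^(1/4) = (64×3.480×10^8/π)^(1/4) = 290 mm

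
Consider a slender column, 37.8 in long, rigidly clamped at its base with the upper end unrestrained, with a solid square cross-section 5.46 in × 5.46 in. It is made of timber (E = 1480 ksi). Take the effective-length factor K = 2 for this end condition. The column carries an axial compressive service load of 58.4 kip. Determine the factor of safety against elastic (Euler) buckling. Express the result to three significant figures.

I = a⁴/12 = 5.46⁴/12 = 74.06 in⁴
Effective length L_e = K·L = 2 × 37.8 = 75.60 in
P_cr = π²EI / L_e² = π² × 1480×10³ × 74.06 / 75.60² = 1.893×10^5 lb
Factor of safety n = P_cr / P = 189.28 / 58.4 = 3.24

n ≈ 3.24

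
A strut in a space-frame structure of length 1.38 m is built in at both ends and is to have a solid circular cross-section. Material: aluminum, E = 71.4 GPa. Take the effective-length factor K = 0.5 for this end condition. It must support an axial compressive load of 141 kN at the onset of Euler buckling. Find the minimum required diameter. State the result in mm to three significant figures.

L_e = K·L = 0.5 × 1.38 = 0.6900 m
Required I = P_cr·L_e²/(π²E) = 1.410×10^5 × 0.6900² / (π² × 7.14×10^10) = 9.526×10^-8 m⁴
I_req = 9.526×10^4 mm⁴
Solid circle: I = πd⁴/64  ⇒  d = (64I/π)^(1/4) = (64×9.526×10^4/π)^(1/4) = 37.3 mm

d ≈ 37.3 mm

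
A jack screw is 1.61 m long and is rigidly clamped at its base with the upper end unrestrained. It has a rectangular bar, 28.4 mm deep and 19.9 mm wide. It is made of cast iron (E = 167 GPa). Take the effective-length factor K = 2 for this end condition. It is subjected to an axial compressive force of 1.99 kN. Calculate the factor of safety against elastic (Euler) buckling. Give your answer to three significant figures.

n ≈ 1.49

Buckling occurs about the weak axis: I_min = h·b³/12 with b = 19.9 mm (the shorter side).
I_min = 28.4×19.9³/12 = 1.865×10^4 mm⁴
I = 1.865×10^4 mm⁴ = 1.865×10^-8 m⁴
Effective length L_e = K·L = 2 × 1.61 = 3.220 m
P_cr = π²EI / L_e² = π² × 167×10⁹ × 1.865×10^-8 / 3.220² = 2.965×10^3 N
Factor of safety n = P_cr / P = 2.9648 / 1.99 = 1.49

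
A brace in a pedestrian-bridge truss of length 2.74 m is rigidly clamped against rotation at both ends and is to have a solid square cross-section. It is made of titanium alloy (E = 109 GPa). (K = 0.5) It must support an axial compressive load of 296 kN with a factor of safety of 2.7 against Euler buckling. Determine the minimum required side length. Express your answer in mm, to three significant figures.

a ≈ 64.0 mm

Required P_cr = n·P = 2.7 × 296 = 799.2 kN
L_e = K·L = 0.5 × 2.74 = 1.370 m
Required I = P_cr·L_e²/(π²E) = 7.992×10^5 × 1.370² / (π² × 1.09×10^11) = 1.394×10^-6 m⁴
I_req = 1.394×10^6 mm⁴
Solid square: I = a⁴/12  ⇒  a = (12I)^(1/4) = (12×1.394×10^6)^(1/4) = 64.0 mm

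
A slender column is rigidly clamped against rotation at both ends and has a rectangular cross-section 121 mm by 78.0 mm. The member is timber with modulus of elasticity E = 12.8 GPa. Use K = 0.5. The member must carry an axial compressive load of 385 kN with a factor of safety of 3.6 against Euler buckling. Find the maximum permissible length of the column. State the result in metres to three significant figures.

Buckling occurs about the weak axis: I_min = h·b³/12 with b = 78.0 mm (the shorter side).
I_min = 121×78.0³/12 = 4.785×10^6 mm⁴
I = 4.785×10^-6 m⁴
Required critical load P_cr = n·P = 3.6 × 385 = 1386 kN = 1.386×10^6 N
From P_cr = π²EI/(K·L)²:  L = (1/K)·√(π²EI/P_cr) = (1/0.5)·√(π²×1.28×10^10×4.785×10^-6/1.386×10^6)
L = 1.32 m

L_max ≈ 1.32 m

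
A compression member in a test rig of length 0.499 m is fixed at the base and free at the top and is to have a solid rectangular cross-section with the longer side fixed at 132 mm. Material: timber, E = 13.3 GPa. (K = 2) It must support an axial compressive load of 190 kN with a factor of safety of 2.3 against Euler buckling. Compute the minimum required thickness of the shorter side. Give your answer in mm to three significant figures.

b ≈ 67.1 mm

Required P_cr = n·P = 2.3 × 190 = 437.0 kN
L_e = K·L = 2 × 0.499 = 0.9980 m
Required I = P_cr·L_e²/(π²E) = 4.370×10^5 × 0.9980² / (π² × 1.33×10^10) = 3.316×10^-6 m⁴
I_req = 3.316×10^6 mm⁴
Rectangle, weak axis: I_min = h·b³/12 with h = 132 mm fixed  ⇒  b = (12I/h)^(1/3) = 67.1 mm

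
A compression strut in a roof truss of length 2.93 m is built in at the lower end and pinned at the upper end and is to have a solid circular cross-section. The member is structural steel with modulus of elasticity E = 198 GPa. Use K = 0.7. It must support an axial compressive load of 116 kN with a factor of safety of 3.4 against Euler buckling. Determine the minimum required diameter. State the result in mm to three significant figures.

d ≈ 64.5 mm

Required P_cr = n·P = 3.4 × 116 = 394.4 kN
L_e = K·L = 0.7 × 2.93 = 2.051 m
Required I = P_cr·L_e²/(π²E) = 3.944×10^5 × 2.051² / (π² × 1.98×10^11) = 8.490×10^-7 m⁴
I_req = 8.490×10^5 mm⁴
Solid circle: I = πd⁴/64  ⇒  d = (64I/π)^(1/4) = (64×8.490×10^5/π)^(1/4) = 64.5 mm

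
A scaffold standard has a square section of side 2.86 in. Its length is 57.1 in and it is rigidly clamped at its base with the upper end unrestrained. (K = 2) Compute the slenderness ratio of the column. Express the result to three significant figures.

λ ≈ 138

I = a⁴/12 = 2.86⁴/12 = 5.575 in⁴
A = 8.180 in²;  r_min = √(I/A) = √(5.575/8.180) = 0.8256 in
L_e = K·L = 2 × 57.1 = 114.2 in
λ = L_e / r_min = 114.20 / 0.8256 = 138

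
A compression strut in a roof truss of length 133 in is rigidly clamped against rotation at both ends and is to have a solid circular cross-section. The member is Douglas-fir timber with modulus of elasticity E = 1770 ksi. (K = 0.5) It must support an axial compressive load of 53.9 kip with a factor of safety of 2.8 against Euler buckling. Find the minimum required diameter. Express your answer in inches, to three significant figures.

d ≈ 5.28 in

Required P_cr = n·P = 2.8 × 53.9 = 150.9 kip
L_e = K·L = 0.5 × 133 = 66.50 in
Required I = P_cr·L_e²/(π²E) = 1.509×10^5 × 66.50² / (π² × 1.77×10^6) = 38.20 in⁴
Solid circle: I = πd⁴/64  ⇒  d = (64I/π)^(1/4) = (64×38.20/π)^(1/4) = 5.28 in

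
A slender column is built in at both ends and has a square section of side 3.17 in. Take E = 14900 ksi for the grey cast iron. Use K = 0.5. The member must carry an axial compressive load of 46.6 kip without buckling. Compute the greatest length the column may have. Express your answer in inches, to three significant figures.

I = a⁴/12 = 3.17⁴/12 = 8.415 in⁴
At the buckling limit P_cr = P = 4.660×10^4 lb
From P_cr = π²EI/(K·L)²:  L = (1/K)·√(π²EI/P_cr) = (1/0.5)·√(π²×1.49×10^7×8.415/4.660×10^4)
L = 326 in

L_max ≈ 326 in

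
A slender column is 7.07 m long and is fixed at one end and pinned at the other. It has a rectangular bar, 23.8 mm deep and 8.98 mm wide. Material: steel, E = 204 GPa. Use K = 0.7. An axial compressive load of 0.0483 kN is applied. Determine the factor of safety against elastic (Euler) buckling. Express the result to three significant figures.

n ≈ 2.44

Buckling occurs about the weak axis: I_min = h·b³/12 with b = 8.98 mm (the shorter side).
I_min = 23.8×8.98³/12 = 1.436×10^3 mm⁴
I = 1.436×10^3 mm⁴ = 1.436×10^-9 m⁴
Effective length L_e = K·L = 0.7 × 7.07 = 4.949 m
P_cr = π²EI / L_e² = π² × 204×10⁹ × 1.436×10^-9 / 4.949² = 118.1 N
Factor of safety n = P_cr / P = 0.11806 / 0.0483 = 2.44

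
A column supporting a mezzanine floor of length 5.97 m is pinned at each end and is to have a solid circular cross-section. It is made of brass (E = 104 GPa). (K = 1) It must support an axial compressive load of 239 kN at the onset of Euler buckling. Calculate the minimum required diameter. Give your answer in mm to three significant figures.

d ≈ 114 mm

L_e = K·L = 1 × 5.97 = 5.970 m
Required I = P_cr·L_e²/(π²E) = 2.390×10^5 × 5.970² / (π² × 1.04×10^11) = 8.299×10^-6 m⁴
I_req = 8.299×10^6 mm⁴
Solid circle: I = πd⁴/64  ⇒  d = (64I/π)^(1/4) = (64×8.299×10^6/π)^(1/4) = 114 mm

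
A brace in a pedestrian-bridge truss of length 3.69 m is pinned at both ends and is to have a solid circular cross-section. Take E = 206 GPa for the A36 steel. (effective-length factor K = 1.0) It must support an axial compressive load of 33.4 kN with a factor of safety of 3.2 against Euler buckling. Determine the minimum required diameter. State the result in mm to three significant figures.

d ≈ 61.8 mm

Required P_cr = n·P = 3.2 × 33.4 = 106.9 kN
L_e = K·L = 1 × 3.69 = 3.690 m
Required I = P_cr·L_e²/(π²E) = 1.069×10^5 × 3.690² / (π² × 2.06×10^11) = 7.158×10^-7 m⁴
I_req = 7.158×10^5 mm⁴
Solid circle: I = πd⁴/64  ⇒  d = (64I/π)^(1/4) = (64×7.158×10^5/π)^(1/4) = 61.8 mm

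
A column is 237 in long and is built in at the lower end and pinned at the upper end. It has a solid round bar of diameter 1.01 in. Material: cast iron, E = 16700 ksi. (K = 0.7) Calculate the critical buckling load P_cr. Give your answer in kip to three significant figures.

I = πd⁴/64 = π×1.01⁴/64 = 5.108×10^-2 in⁴
Effective length L_e = K·L = 0.7 × 237 = 165.9 in
P_cr = π²EI / L_e² = π² × 16700×10³ × 5.108×10^-2 / 165.9² = 305.9 lb

P_cr ≈ 0.306 kip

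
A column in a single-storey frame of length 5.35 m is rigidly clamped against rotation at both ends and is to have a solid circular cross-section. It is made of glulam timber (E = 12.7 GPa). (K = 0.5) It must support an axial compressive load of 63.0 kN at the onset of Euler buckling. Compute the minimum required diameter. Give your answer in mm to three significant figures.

L_e = K·L = 0.5 × 5.35 = 2.675 m
Required I = P_cr·L_e²/(π²E) = 6.300×10^4 × 2.675² / (π² × 1.27×10^10) = 3.597×10^-6 m⁴
I_req = 3.597×10^6 mm⁴
Solid circle: I = πd⁴/64  ⇒  d = (64I/π)^(1/4) = (64×3.597×10^6/π)^(1/4) = 92.5 mm

d ≈ 92.5 mm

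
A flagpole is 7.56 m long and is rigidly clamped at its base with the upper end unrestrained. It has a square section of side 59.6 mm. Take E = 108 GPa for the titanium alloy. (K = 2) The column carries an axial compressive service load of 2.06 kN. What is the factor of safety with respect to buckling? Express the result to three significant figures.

n ≈ 2.38

I = a⁴/12 = 59.6⁴/12 = 1.051×10^6 mm⁴
I = 1.051×10^6 mm⁴ = 1.051×10^-6 m⁴
Effective length L_e = K·L = 2 × 7.56 = 15.12 m
P_cr = π²EI / L_e² = π² × 108×10⁹ × 1.051×10^-6 / 15.12² = 4.903×10^3 N
Factor of safety n = P_cr / P = 4.9026 / 2.06 = 2.38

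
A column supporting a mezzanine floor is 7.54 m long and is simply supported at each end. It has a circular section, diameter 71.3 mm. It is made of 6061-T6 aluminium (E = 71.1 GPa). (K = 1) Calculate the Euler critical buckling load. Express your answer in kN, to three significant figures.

P_cr ≈ 15.7 kN

I = πd⁴/64 = π×71.3⁴/64 = 1.269×10^6 mm⁴
I = 1.269×10^6 mm⁴ = 1.269×10^-6 m⁴
Effective length L_e = K·L = 1 × 7.54 = 7.540 m
P_cr = π²EI / L_e² = π² × 71.1×10⁹ × 1.269×10^-6 / 7.540² = 1.566×10^4 N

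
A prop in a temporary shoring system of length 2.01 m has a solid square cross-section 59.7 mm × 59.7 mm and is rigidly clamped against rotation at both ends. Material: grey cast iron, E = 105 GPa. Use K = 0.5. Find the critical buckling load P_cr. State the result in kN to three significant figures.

P_cr ≈ 1090 kN

I = a⁴/12 = 59.7⁴/12 = 1.059×10^6 mm⁴
I = 1.059×10^6 mm⁴ = 1.059×10^-6 m⁴
Effective length L_e = K·L = 0.5 × 2.01 = 1.005 m
P_cr = π²EI / L_e² = π² × 105×10⁹ × 1.059×10^-6 / 1.005² = 1.086×10^6 N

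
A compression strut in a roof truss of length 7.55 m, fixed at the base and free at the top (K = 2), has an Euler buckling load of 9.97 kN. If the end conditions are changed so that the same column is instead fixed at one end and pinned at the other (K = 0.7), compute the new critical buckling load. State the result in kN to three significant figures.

P_cr ∝ 1/K², so P_cr,new = P_cr,old × (K_old/K_new)² = 9.97 × (2/0.7)²
= 9.97 × 8.163 = 81.4 kN

P_cr ≈ 81.4 kN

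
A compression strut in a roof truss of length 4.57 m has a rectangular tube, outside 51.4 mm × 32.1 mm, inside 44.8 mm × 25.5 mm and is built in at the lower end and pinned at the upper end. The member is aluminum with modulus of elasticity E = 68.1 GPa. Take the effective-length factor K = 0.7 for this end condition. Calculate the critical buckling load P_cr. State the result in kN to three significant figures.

P_cr ≈ 5.24 kN

Weak-axis I_min = (h_o·b_o³ − h_i·b_i³)/12 with b_o = 32.1, b_i = 25.50 mm (shorter outer/inner sides).
I_min = (51.4×32.1³ − 44.80×25.50³)/12 = 7.977×10^4 mm⁴
I = 7.977×10^4 mm⁴ = 7.977×10^-8 m⁴
Effective length L_e = K·L = 0.7 × 4.57 = 3.199 m
P_cr = π²EI / L_e² = π² × 68.1×10⁹ × 7.977×10^-8 / 3.199² = 5.239×10^3 N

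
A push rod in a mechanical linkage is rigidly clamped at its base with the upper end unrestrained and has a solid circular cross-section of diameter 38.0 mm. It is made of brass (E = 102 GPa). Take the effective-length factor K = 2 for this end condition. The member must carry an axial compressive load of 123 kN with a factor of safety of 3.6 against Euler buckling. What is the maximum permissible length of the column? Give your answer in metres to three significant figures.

L_max ≈ 0.241 m

I = πd⁴/64 = π×38.0⁴/64 = 1.024×10^5 mm⁴
I = 1.024×10^-7 m⁴
Required critical load P_cr = n·P = 3.6 × 123 = 442.8 kN = 4.428×10^5 N
From P_cr = π²EI/(K·L)²:  L = (1/K)·√(π²EI/P_cr) = (1/2)·√(π²×1.02×10^11×1.024×10^-7/4.428×10^5)
L = 0.241 m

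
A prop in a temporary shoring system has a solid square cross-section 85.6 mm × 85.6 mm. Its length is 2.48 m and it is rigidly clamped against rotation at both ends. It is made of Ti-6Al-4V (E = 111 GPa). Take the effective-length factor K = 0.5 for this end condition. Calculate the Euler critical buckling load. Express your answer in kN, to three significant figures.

I = a⁴/12 = 85.6⁴/12 = 4.474×10^6 mm⁴
I = 4.474×10^6 mm⁴ = 4.474×10^-6 m⁴
Effective length L_e = K·L = 0.5 × 2.48 = 1.240 m
P_cr = π²EI / L_e² = π² × 111×10⁹ × 4.474×10^-6 / 1.240² = 3.188×10^6 N

P_cr ≈ 3190 kN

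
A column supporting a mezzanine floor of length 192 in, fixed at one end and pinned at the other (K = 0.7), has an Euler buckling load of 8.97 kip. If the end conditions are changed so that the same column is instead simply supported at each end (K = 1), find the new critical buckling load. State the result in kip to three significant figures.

P_cr ≈ 4.40 kip

P_cr ∝ 1/K², so P_cr,new = P_cr,old × (K_old/K_new)² = 8.97 × (0.7/1)²
= 8.97 × 0.4900 = 4.40 kip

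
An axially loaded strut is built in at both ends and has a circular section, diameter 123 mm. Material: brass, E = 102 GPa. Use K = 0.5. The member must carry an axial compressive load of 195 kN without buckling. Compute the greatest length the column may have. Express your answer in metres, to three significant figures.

L_max ≈ 15.2 m

I = πd⁴/64 = π×123⁴/64 = 1.124×10^7 mm⁴
I = 1.124×10^-5 m⁴
At the buckling limit P_cr = P = 1.950×10^5 N
From P_cr = π²EI/(K·L)²:  L = (1/K)·√(π²EI/P_cr) = (1/0.5)·√(π²×1.02×10^11×1.124×10^-5/1.950×10^5)
L = 15.2 m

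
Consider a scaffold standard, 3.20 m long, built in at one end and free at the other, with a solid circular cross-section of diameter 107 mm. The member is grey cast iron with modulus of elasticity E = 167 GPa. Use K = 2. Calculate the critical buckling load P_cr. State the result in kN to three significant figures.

P_cr ≈ 259 kN

I = πd⁴/64 = π×107⁴/64 = 6.434×10^6 mm⁴
I = 6.434×10^6 mm⁴ = 6.434×10^-6 m⁴
Effective length L_e = K·L = 2 × 3.20 = 6.400 m
P_cr = π²EI / L_e² = π² × 167×10⁹ × 6.434×10^-6 / 6.400² = 2.589×10^5 N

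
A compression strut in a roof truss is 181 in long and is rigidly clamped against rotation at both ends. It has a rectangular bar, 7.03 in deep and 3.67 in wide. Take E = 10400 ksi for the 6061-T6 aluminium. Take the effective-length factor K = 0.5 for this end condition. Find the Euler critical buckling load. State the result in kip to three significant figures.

Buckling occurs about the weak axis: I_min = h·b³/12 with b = 3.67 in (the shorter side).
I_min = 7.03×3.67³/12 = 28.96 in⁴
Effective length L_e = K·L = 0.5 × 181 = 90.50 in
P_cr = π²EI / L_e² = π² × 10400×10³ × 28.96 / 90.50² = 3.629×10^5 lb

P_cr ≈ 363 kip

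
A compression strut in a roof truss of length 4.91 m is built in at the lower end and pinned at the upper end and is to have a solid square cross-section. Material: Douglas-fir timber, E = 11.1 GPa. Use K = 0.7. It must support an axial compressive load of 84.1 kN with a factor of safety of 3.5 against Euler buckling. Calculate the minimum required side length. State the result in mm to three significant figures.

a ≈ 140 mm

Required P_cr = n·P = 3.5 × 84.1 = 294.3 kN
L_e = K·L = 0.7 × 4.91 = 3.437 m
Required I = P_cr·L_e²/(π²E) = 2.943×10^5 × 3.437² / (π² × 1.11×10^10) = 3.174×10^-5 m⁴
I_req = 3.174×10^7 mm⁴
Solid square: I = a⁴/12  ⇒  a = (12I)^(1/4) = (12×3.174×10^7)^(1/4) = 140 mm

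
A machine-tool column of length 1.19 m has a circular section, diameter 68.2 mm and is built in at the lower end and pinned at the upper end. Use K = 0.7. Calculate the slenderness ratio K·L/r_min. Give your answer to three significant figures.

λ ≈ 48.9

For a solid circle r = d/4 = 68.2/4 = 17.05 mm
L_e = K·L = 0.7 × 1.19 m = 0.8330 m = 833.00 mm
λ = L_e / r_min = 833.00 / 17.05 = 48.9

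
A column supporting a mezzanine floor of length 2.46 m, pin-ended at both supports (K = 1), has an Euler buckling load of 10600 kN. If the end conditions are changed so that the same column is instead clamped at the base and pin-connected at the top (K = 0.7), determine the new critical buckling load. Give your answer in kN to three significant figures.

P_cr ∝ 1/K², so P_cr,new = P_cr,old × (K_old/K_new)² = 10600 × (1/0.7)²
= 10600 × 2.041 = 21600 kN

P_cr ≈ 21600 kN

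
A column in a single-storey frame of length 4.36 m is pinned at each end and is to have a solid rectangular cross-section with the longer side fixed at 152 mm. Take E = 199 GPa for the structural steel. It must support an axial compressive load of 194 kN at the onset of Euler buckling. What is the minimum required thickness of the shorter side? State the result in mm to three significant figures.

L_e = K·L = 1 × 4.36 = 4.360 m
Required I = P_cr·L_e²/(π²E) = 1.940×10^5 × 4.360² / (π² × 1.99×10^11) = 1.878×10^-6 m⁴
I_req = 1.878×10^6 mm⁴
Rectangle, weak axis: I_min = h·b³/12 with h = 152 mm fixed  ⇒  b = (12I/h)^(1/3) = 52.9 mm

b ≈ 52.9 mm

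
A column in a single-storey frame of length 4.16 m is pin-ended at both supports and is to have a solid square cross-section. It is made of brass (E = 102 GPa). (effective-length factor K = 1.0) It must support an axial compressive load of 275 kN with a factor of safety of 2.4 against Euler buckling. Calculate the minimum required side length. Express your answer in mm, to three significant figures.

a ≈ 108 mm

Required P_cr = n·P = 2.4 × 275 = 660.0 kN
L_e = K·L = 1 × 4.16 = 4.160 m
Required I = P_cr·L_e²/(π²E) = 6.600×10^5 × 4.160² / (π² × 1.02×10^11) = 1.135×10^-5 m⁴
I_req = 1.135×10^7 mm⁴
Solid square: I = a⁴/12  ⇒  a = (12I)^(1/4) = (12×1.135×10^7)^(1/4) = 108 mm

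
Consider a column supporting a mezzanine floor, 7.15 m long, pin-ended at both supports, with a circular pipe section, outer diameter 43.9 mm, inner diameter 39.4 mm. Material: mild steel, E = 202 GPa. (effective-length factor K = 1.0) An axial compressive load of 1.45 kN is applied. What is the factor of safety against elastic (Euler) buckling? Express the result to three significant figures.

d_o = 43.9 mm, d_i = 39.4 mm
I = π(d_o⁴ − d_i⁴)/64 = π(43.9⁴ − 39.40⁴)/64 = 6.403×10^4 mm⁴
I = 6.403×10^4 mm⁴ = 6.403×10^-8 m⁴
Effective length L_e = K·L = 1 × 7.15 = 7.150 m
P_cr = π²EI / L_e² = π² × 202×10⁹ × 6.403×10^-8 / 7.150² = 2.497×10^3 N
Factor of safety n = P_cr / P = 2.4968 / 1.45 = 1.72

n ≈ 1.72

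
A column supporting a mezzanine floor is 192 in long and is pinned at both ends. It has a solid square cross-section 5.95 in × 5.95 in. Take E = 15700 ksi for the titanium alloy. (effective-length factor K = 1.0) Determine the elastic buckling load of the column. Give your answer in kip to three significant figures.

P_cr ≈ 439 kip

I = a⁴/12 = 5.95⁴/12 = 104.4 in⁴
Effective length L_e = K·L = 1 × 192 = 192.0 in
P_cr = π²EI / L_e² = π² × 15700×10³ × 104.4 / 192.0² = 4.390×10^5 lb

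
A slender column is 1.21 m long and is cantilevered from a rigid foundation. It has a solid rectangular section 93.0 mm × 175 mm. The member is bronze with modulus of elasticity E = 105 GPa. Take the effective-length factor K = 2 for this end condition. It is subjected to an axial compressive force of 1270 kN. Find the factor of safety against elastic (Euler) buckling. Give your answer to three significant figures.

Buckling occurs about the weak axis: I_min = h·b³/12 with b = 93.0 mm (the shorter side).
I_min = 175×93.0³/12 = 1.173×10^7 mm⁴
I = 1.173×10^7 mm⁴ = 1.173×10^-5 m⁴
Effective length L_e = K·L = 2 × 1.21 = 2.420 m
P_cr = π²EI / L_e² = π² × 105×10⁹ × 1.173×10^-5 / 2.420² = 2.076×10^6 N
Factor of safety n = P_cr / P = 2075.7 / 1270 = 1.63

n ≈ 1.63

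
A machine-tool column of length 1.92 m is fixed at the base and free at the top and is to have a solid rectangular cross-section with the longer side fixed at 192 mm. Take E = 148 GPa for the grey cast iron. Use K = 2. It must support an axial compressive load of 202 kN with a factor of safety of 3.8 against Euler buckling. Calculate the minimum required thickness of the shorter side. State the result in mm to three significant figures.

Required P_cr = n·P = 3.8 × 202 = 767.6 kN
L_e = K·L = 2 × 1.92 = 3.840 m
Required I = P_cr·L_e²/(π²E) = 7.676×10^5 × 3.840² / (π² × 1.48×10^11) = 7.749×10^-6 m⁴
I_req = 7.749×10^6 mm⁴
Rectangle, weak axis: I_min = h·b³/12 with h = 192 mm fixed  ⇒  b = (12I/h)^(1/3) = 78.5 mm

b ≈ 78.5 mm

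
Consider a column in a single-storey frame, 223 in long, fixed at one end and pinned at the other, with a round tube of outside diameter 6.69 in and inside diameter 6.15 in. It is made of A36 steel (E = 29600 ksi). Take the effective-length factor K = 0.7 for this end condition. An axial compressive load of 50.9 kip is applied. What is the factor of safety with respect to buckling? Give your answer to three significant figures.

d_o = 6.69 in, d_i = 6.15 in
I = π(d_o⁴ − d_i⁴)/64 = π(6.69⁴ − 6.150⁴)/64 = 28.11 in⁴
Effective length L_e = K·L = 0.7 × 223 = 156.1 in
P_cr = π²EI / L_e² = π² × 29600×10³ × 28.11 / 156.1² = 3.370×10^5 lb
Factor of safety n = P_cr / P = 336.96 / 50.9 = 6.62

n ≈ 6.62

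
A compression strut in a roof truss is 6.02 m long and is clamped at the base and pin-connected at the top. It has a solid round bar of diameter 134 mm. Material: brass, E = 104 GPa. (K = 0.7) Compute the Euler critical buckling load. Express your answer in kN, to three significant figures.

I = πd⁴/64 = π×134⁴/64 = 1.583×10^7 mm⁴
I = 1.583×10^7 mm⁴ = 1.583×10^-5 m⁴
Effective length L_e = K·L = 0.7 × 6.02 = 4.214 m
P_cr = π²EI / L_e² = π² × 104×10⁹ × 1.583×10^-5 / 4.214² = 9.148×10^5 N

P_cr ≈ 915 kN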